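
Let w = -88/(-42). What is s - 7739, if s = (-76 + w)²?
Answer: -1004195/441 ≈ -2277.1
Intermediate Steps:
w = 44/21 (w = -88*(-1/42) = 44/21 ≈ 2.0952)
s = 2408704/441 (s = (-76 + 44/21)² = (-1552/21)² = 2408704/441 ≈ 5461.9)
s - 7739 = 2408704/441 - 7739 = -1004195/441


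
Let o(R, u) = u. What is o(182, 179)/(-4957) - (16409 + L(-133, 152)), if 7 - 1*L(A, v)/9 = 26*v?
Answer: 94658693/4957 ≈ 19096.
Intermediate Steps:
L(A, v) = 63 - 234*v
o(182, 179)/(-4957) - (16409 + L(-133, 152)) = 179/(-4957) - (16409 + (63 - 234*152)) = 179*(-1/4957) - (16409 + (63 - 35568)) = -179/4957 - (16409 - 35505) = -179/4957 - 1*(-19096) = -179/4957 + 19096 = 94658693/4957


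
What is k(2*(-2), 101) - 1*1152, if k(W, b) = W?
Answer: -1156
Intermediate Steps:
k(2*(-2), 101) - 1*1152 = 2*(-2) - 1*1152 = -4 - 1152 = -1156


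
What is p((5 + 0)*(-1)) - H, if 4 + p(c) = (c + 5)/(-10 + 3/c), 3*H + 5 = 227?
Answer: -78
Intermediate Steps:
H = 74 (H = -5/3 + (1/3)*227 = -5/3 + 227/3 = 74)
p(c) = -4 + (5 + c)/(-10 + 3/c) (p(c) = -4 + (c + 5)/(-10 + 3/c) = -4 + (5 + c)/(-10 + 3/c))
p((5 + 0)*(-1)) - H = (12 - ((5 + 0)*(-1))**2 - 45*(5 + 0)*(-1))/(-3 + 10*((5 + 0)*(-1))) - 1*74 = (12 - (5*(-1))**2 - 225*(-1))/(-3 + 10*(5*(-1))) - 74 = (12 - 1*(-5)**2 - 45*(-5))/(-3 + 10*(-5)) - 74 = (12 - 1*25 + 225)/(-3 - 50) - 74 = (12 - 25 + 225)/(-53) - 74 = -1/53*212 - 74 = -4 - 74 = -78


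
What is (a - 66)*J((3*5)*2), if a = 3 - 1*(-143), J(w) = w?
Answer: 2400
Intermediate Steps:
a = 146 (a = 3 + 143 = 146)
(a - 66)*J((3*5)*2) = (146 - 66)*((3*5)*2) = 80*(15*2) = 80*30 = 2400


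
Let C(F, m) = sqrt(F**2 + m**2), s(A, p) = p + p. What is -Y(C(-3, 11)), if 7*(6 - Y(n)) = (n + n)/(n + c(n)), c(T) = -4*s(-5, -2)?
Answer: -2776/441 + 16*sqrt(130)/441 ≈ -5.8811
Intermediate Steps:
s(A, p) = 2*p
c(T) = 16 (c(T) = -8*(-2) = -4*(-4) = 16)
Y(n) = 6 - 2*n/(7*(16 + n)) (Y(n) = 6 - (n + n)/(7*(n + 16)) = 6 - 2*n/(7*(16 + n)))
-Y(C(-3, 11)) = -8*(84 + 5*sqrt((-3)**2 + 11**2))/(7*(16 + sqrt((-3)**2 + 11**2))) = -8*(84 + 5*sqrt(9 + 121))/(7*(16 + sqrt(9 + 121))) = -8*(84 + 5*sqrt(130))/(7*(16 + sqrt(130)))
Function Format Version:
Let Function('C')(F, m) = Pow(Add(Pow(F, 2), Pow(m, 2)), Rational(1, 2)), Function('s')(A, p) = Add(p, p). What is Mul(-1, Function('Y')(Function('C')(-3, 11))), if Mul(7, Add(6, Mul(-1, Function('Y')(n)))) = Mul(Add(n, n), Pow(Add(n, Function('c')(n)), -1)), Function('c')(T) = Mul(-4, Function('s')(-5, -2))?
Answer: Add(Rational(-2776, 441), Mul(Rational(16, 441), Pow(130, Rational(1, 2)))) ≈ -5.8811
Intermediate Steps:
Function('s')(A, p) = Mul(2, p)
Function('c')(T) = 16 (Function('c')(T) = Mul(-4, Mul(2, -2)) = Mul(-4, -4) = 16)
Function('Y')(n) = Add(6, Mul(Rational(-2, 7), n, Pow(Add(16, n), -1))) (Function('Y')(n) = Add(6, Mul(Rational(-1, 7), Mul(Add(n, n), Pow(Add(n, 16), -1)))) = Add(6, Mul(Rational(-1, 7), Mul(Mul(2, n), Pow(Add(16, n), -1)))) = Add(6, Mul(Rational(-1, 7), Mul(2, n, Pow(Add(16, n), -1)))) = Add(6, Mul(Rational(-2, 7), n, Pow(Add(16, n), -1))))
Mul(-1, Function('Y')(Function('C')(-3, 11))) = Mul(-1, Mul(Rational(8, 7), Pow(Add(16, Pow(Add(Pow(-3, 2), Pow(11, 2)), Rational(1, 2))), -1), Add(84, Mul(5, Pow(Add(Pow(-3, 2), Pow(11, 2)), Rational(1, 2)))))) = Mul(-1, Mul(Rational(8, 7), Pow(Add(16, Pow(Add(9, 121), Rational(1, 2))), -1), Add(84, Mul(5, Pow(Add(9, 121), Rational(1, 2)))))) = Mul(-1, Mul(Rational(8, 7), Pow(Add(16, Pow(130, Rational(1, 2))), -1), Add(84, Mul(5, Pow(130, Rational(1, 2)))))) = Mul(Rational(-8, 7), Pow(Add(16, Pow(130, Rational(1, 2))), -1), Add(84, Mul(5, Pow(130, Rational(1, 2)))))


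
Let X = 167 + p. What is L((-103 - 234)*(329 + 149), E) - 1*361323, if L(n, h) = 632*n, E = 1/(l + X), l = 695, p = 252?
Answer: -102167675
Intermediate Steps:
X = 419 (X = 167 + 252 = 419)
E = 1/1114 (E = 1/(695 + 419) = 1/1114 ≈ 0.00089767)
L((-103 - 234)*(329 + 149), E) - 1*361323 = 632*((-103 - 234)*(329 + 149)) - 1*361323 = 632*(-337*478) - 361323 = 632*(-161086) - 361323 = -101806352 - 361323 = -102167675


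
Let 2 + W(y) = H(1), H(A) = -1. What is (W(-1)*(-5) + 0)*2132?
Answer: 31980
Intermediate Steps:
W(y) = -3 (W(y) = -2 - 1 = -3)
(W(-1)*(-5) + 0)*2132 = (-3*(-5) + 0)*2132 = (15 + 0)*2132 = 15*2132 = 31980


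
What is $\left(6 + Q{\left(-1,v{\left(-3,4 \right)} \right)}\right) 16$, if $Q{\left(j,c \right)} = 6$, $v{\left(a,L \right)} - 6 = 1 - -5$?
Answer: $192$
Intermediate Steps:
$v{\left(a,L \right)} = 12$ ($v{\left(a,L \right)} = 6 + \left(1 - -5\right) = 6 + \left(1 + 5\right) = 6 + 6 = 12$)
$\left(6 + Q{\left(-1,v{\left(-3,4 \right)} \right)}\right) 16 = \left(6 + 6\right) 16 = 12 \cdot 16 = 192$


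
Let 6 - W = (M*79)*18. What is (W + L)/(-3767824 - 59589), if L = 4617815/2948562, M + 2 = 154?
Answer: 637291675741/11285364530106 ≈ 0.056471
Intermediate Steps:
M = 152 (M = -2 + 154 = 152)
W = -216138 (W = 6 - 152*79*18 = 6 - 12008*18 = 6 - 1*216144 = 6 - 216144 = -216138)
L = 4617815/2948562 (L = 4617815*(1/2948562) = 4617815/2948562 ≈ 1.5661)
(W + L)/(-3767824 - 59589) = (-216138 + 4617815/2948562)/(-3767824 - 59589) = -637291675741/2948562/(-3827413) = -637291675741/2948562*(-1/3827413) = 637291675741/11285364530106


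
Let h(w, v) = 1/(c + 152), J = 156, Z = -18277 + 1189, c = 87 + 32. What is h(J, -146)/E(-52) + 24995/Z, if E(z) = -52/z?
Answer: -6756557/4630848 ≈ -1.4590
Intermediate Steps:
c = 119
Z = -17088
h(w, v) = 1/271 (h(w, v) = 1/(119 + 152) = 1/271)
h(J, -146)/E(-52) + 24995/Z = 1/(271*((-52/(-52)))) + 24995/(-17088) = 1/(271*((-52*(-1/52)))) + 24995*(-1/17088) = (1/271)/1 - 24995/17088 = (1/271)*1 - 24995/17088 = 1/271 - 24995/17088 = -6756557/4630848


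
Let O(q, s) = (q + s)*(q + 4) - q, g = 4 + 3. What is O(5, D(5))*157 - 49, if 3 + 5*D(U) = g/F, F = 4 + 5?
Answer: 5603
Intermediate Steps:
g = 7
F = 9
D(U) = -4/9 (D(U) = -⅗ + (7/9)/5 = -⅗ + (7*(⅑))/5 = -⅗ + (⅕)*(7/9) = -⅗ + 7/45 = -4/9)
O(q, s) = -q + (4 + q)*(q + s) (O(q, s) = (q + s)*(4 + q) - q = (4 + q)*(q + s) - q = -q + (4 + q)*(q + s))
O(5, D(5))*157 - 49 = (5² + 3*5 + 4*(-4/9) + 5*(-4/9))*157 - 49 = (25 + 15 - 16/9 - 20/9)*157 - 49 = 36*157 - 49 = 5652 - 49 = 5603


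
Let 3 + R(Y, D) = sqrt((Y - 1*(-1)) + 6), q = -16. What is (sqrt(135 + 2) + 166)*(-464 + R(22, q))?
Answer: -(166 + sqrt(137))*(467 - sqrt(29)) ≈ -82031.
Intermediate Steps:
R(Y, D) = -3 + sqrt(7 + Y) (R(Y, D) = -3 + sqrt((Y - 1*(-1)) + 6) = -3 + sqrt((Y + 1) + 6) = -3 + sqrt((1 + Y) + 6) = -3 + sqrt(7 + Y))
(sqrt(135 + 2) + 166)*(-464 + R(22, q)) = (sqrt(135 + 2) + 166)*(-464 + (-3 + sqrt(7 + 22))) = (sqrt(137) + 166)*(-464 + (-3 + sqrt(29))) = (166 + sqrt(137))*(-467 + sqrt(29)) = (-467 + sqrt(29))*(166 + sqrt(137))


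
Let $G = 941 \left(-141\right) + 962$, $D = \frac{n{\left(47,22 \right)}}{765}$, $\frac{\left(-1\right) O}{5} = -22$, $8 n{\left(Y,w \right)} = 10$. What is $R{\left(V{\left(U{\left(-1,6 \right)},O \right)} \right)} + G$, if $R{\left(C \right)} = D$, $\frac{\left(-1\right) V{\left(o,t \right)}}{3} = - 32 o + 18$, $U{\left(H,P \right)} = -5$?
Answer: $- \frac{80612027}{612} \approx -1.3172 \cdot 10^{5}$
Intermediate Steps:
$n{\left(Y,w \right)} = \frac{5}{4}$ ($n{\left(Y,w \right)} = \frac{1}{8} \cdot 10 = \frac{5}{4}$)
$O = 110$ ($O = \left(-5\right) \left(-22\right) = 110$)
$D = \frac{1}{612}$ ($D = \frac{5}{4 \cdot 765} = \frac{5}{4} \cdot \frac{1}{765} = \frac{1}{612} \approx 0.001634$)
$G = -131719$ ($G = -132681 + 962 = -131719$)
$V{\left(o,t \right)} = -54 + 96 o$ ($V{\left(o,t \right)} = - 3 \left(- 32 o + 18\right) = - 3 \left(18 - 32 o\right) = -54 + 96 o$)
$R{\left(C \right)} = \frac{1}{612}$
$R{\left(V{\left(U{\left(-1,6 \right)},O \right)} \right)} + G = \frac{1}{612} - 131719 = - \frac{80612027}{612}$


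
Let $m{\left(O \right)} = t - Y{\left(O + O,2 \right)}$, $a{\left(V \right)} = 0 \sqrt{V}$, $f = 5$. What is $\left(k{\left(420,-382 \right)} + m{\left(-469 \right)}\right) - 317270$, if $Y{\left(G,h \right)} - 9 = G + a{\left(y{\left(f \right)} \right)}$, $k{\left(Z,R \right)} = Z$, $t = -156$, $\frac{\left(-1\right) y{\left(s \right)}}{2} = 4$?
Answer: $-316077$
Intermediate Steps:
$y{\left(s \right)} = -8$ ($y{\left(s \right)} = \left(-2\right) 4 = -8$)
$a{\left(V \right)} = 0$
$Y{\left(G,h \right)} = 9 + G$ ($Y{\left(G,h \right)} = 9 + \left(G + 0\right) = 9 + G$)
$m{\left(O \right)} = -165 - 2 O$ ($m{\left(O \right)} = -156 - \left(9 + \left(O + O\right)\right) = -156 - \left(9 + 2 O\right) = -165 - 2 O$)
$\left(k{\left(420,-382 \right)} + m{\left(-469 \right)}\right) - 317270 = \left(420 - -773\right) - 317270 = \left(420 + \left(-165 + 938\right)\right) - 317270 = \left(420 + 773\right) - 317270 = 1193 - 317270 = -316077$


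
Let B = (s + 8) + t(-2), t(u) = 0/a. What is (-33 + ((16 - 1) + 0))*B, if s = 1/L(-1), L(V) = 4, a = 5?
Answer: -297/2 ≈ -148.50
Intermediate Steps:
s = 1/4 ≈ 0.25000
t(u) = 0 (t(u) = 0/5 = 0*(1/5) = 0)
B = 33/4 (B = (1/4 + 8) + 0 = 33/4 + 0 = 33/4 ≈ 8.2500)
(-33 + ((16 - 1) + 0))*B = (-33 + ((16 - 1) + 0))*(33/4) = (-33 + (15 + 0))*(33/4) = (-33 + 15)*(33/4) = -18*33/4 = -297/2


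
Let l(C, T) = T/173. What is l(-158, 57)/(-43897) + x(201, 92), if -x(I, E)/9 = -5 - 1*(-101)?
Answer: -6561372441/7594181 ≈ -864.00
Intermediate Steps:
x(I, E) = -864 (x(I, E) = -9*(-5 - 1*(-101)) = -9*(-5 + 101) = -9*96 = -864)
l(C, T) = T/173 (l(C, T) = T*(1/173) = T/173)
l(-158, 57)/(-43897) + x(201, 92) = ((1/173)*57)/(-43897) - 864 = (57/173)*(-1/43897) - 864 = -57/7594181 - 864 = -6561372441/7594181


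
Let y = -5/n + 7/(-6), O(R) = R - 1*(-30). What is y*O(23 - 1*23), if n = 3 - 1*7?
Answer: 5/2 ≈ 2.5000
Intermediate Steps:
O(R) = 30 + R (O(R) = R + 30 = 30 + R)
n = -4 (n = 3 - 7 = -4)
y = 1/12 (y = -5/(-4) + 7/(-6) = -5*(-¼) + 7*(-⅙) = 5/4 - 7/6 = 1/12 ≈ 0.083333)
y*O(23 - 1*23) = (30 + (23 - 1*23))/12 = (30 + (23 - 23))/12 = (30 + 0)/12 = (1/12)*30 = 5/2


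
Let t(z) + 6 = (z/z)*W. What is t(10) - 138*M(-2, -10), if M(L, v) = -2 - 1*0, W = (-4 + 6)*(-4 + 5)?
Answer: 272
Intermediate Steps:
W = 2 (W = 2*1 = 2)
M(L, v) = -2 (M(L, v) = -2 + 0 = -2)
t(z) = -4 (t(z) = -6 + (z/z)*2 = -6 + 1*2 = -6 + 2 = -4)
t(10) - 138*M(-2, -10) = -4 - 138*(-2) = -4 + 276 = 272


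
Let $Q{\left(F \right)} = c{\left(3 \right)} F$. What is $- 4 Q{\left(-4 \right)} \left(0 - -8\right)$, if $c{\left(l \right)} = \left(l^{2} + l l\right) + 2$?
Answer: $2560$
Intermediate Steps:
$c{\left(l \right)} = 2 + 2 l^{2}$ ($c{\left(l \right)} = \left(l^{2} + l^{2}\right) + 2 = 2 l^{2} + 2 = 2 + 2 l^{2}$)
$Q{\left(F \right)} = 20 F$ ($Q{\left(F \right)} = \left(2 + 2 \cdot 3^{2}\right) F = \left(2 + 2 \cdot 9\right) F = \left(2 + 18\right) F = 20 F$)
$- 4 Q{\left(-4 \right)} \left(0 - -8\right) = - 4 \cdot 20 \left(-4\right) \left(0 - -8\right) = \left(-4\right) \left(-80\right) \left(0 + 8\right) = 320 \cdot 8 = 2560$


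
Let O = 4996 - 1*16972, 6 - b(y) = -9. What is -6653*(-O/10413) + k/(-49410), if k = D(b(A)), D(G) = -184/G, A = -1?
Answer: -3280672698956/428755275 ≈ -7651.6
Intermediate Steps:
b(y) = 15 (b(y) = 6 - 1*(-9) = 6 + 9 = 15)
k = -184/15 ≈ -12.267
O = -11976 (O = 4996 - 16972 = -11976)
-6653*(-O/10413) + k/(-49410) = -6653/((-10413/(-11976))) - 184/15/(-49410) = -6653/((-10413*(-1/11976))) - 184/15*(-1/49410) = -6653/3471/3992 + 92/370575 = -6653*3992/3471 + 92/370575 = -26558776/3471 + 92/370575 = -3280672698956/428755275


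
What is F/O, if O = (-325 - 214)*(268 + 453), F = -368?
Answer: 368/388619 ≈ 0.00094694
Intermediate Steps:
O = -388619 (O = -539*721 = -388619)
F/O = -368/(-388619) = -368*(-1/388619) = 368/388619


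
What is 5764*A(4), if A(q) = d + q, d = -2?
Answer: 11528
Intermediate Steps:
A(q) = -2 + q
5764*A(4) = 5764*(-2 + 4) = 5764*2 = 11528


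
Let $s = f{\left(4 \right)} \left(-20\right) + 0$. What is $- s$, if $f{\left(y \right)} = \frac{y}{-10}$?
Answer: $-8$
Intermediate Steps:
$f{\left(y \right)} = - \frac{y}{10}$ ($f{\left(y \right)} = y \left(- \frac{1}{10}\right) = - \frac{y}{10}$)
$s = 8$ ($s = \left(- \frac{1}{10}\right) 4 \left(-20\right) + 0 = \left(- \frac{2}{5}\right) \left(-20\right) + 0 = 8 + 0 = 8$)
$- s = \left(-1\right) 8 = -8$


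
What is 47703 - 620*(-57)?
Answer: 83043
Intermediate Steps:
47703 - 620*(-57) = 47703 + 35340 = 83043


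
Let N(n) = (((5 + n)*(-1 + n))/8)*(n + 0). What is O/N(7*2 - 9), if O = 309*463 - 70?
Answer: 142997/25 ≈ 5719.9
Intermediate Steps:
O = 142997 (O = 143067 - 70 = 142997)
N(n) = n*(-1 + n)*(5 + n)/8 (N(n) = (((-1 + n)*(5 + n))*(1/8))*n = ((-1 + n)*(5 + n)/8)*n = n*(-1 + n)*(5 + n)/8)
O/N(7*2 - 9) = 142997/(((7*2 - 9)*(-5 + (7*2 - 9)**2 + 4*(7*2 - 9))/8)) = 142997/(((14 - 9)*(-5 + (14 - 9)**2 + 4*(14 - 9))/8)) = 142997/(((1/8)*5*(-5 + 5**2 + 4*5))) = 142997/(((1/8)*5*(-5 + 25 + 20))) = 142997/(((1/8)*5*40)) = 142997/25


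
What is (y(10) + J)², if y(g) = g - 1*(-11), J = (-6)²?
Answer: 3249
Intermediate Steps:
J = 36
y(g) = 11 + g (y(g) = g + 11 = 11 + g)
(y(10) + J)² = ((11 + 10) + 36)² = (21 + 36)² = 57² = 3249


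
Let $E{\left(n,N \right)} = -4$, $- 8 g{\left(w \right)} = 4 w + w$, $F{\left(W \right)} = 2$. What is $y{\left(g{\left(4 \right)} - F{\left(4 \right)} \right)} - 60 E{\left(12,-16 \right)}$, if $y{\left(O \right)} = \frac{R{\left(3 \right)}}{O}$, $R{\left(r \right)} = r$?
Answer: $\frac{718}{3} \approx 239.33$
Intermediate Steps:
$g{\left(w \right)} = - \frac{5 w}{8}$ ($g{\left(w \right)} = - \frac{4 w + w}{8} = - \frac{5 w}{8}$)
$y{\left(O \right)} = \frac{3}{O}$
$y{\left(g{\left(4 \right)} - F{\left(4 \right)} \right)} - 60 E{\left(12,-16 \right)} = \frac{3}{\left(- \frac{5}{8}\right) 4 - 2} - -240 = \frac{3}{- \frac{5}{2} - 2} + 240 = \frac{3}{- \frac{9}{2}} + 240 = 3 \left(- \frac{2}{9}\right) + 240 = - \frac{2}{3} + 240 = \frac{718}{3}$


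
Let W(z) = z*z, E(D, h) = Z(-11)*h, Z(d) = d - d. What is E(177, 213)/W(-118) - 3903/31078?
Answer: -3903/31078 ≈ -0.12559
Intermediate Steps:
Z(d) = 0
E(D, h) = 0 (E(D, h) = 0*h = 0)
W(z) = z²
E(177, 213)/W(-118) - 3903/31078 = 0/((-118)²) - 3903/31078 = 0/13924 - 3903*1/31078 = 0*(1/13924) - 3903/31078 = 0 - 3903/31078 = -3903/31078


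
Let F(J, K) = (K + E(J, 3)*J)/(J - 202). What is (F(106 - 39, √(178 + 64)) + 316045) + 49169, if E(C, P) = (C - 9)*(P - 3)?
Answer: 365214 - 11*√2/135 ≈ 3.6521e+5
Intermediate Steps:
E(C, P) = (-9 + C)*(-3 + P)
F(J, K) = K/(-202 + J) (F(J, K) = (K + (27 - 9*3 - 3*J + J*3)*J)/(J - 202) = (K + (27 - 27 - 3*J + 3*J)*J)/(-202 + J) = (K + 0*J)/(-202 + J) = (K + 0)/(-202 + J) = K/(-202 + J))
(F(106 - 39, √(178 + 64)) + 316045) + 49169 = (√(178 + 64)/(-202 + (106 - 39)) + 316045) + 49169 = (√242/(-202 + 67) + 316045) + 49169 = ((11*√2)/(-135) + 316045) + 49169 = ((11*√2)*(-1/135) + 316045) + 49169 = (-11*√2/135 + 316045) + 49169 = (316045 - 11*√2/135) + 49169 = 365214 - 11*√2/135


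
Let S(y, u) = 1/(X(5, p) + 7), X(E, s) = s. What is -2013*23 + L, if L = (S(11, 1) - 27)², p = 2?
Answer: -3691655/81 ≈ -45576.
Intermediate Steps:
S(y, u) = ⅑ (S(y, u) = 1/(2 + 7) = 1/9 = ⅑)
L = 58564/81 (L = (⅑ - 27)² = (-242/9)² = 58564/81 ≈ 723.01)
-2013*23 + L = -2013*23 + 58564/81 = -46299 + 58564/81 = -3691655/81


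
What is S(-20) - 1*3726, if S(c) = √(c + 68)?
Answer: -3726 + 4*√3 ≈ -3719.1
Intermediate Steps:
S(c) = √(68 + c)
S(-20) - 1*3726 = √(68 - 20) - 1*3726 = √48 - 3726 = 4*√3 - 3726 = -3726 + 4*√3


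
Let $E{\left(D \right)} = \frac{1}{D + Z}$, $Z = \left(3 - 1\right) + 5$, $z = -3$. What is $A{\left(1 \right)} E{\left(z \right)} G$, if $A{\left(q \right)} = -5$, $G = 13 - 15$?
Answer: $\frac{5}{2} \approx 2.5$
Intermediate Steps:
$G = -2$ ($G = 13 - 15 = -2$)
$Z = 7$ ($Z = 2 + 5 = 7$)
$E{\left(D \right)} = \frac{1}{7 + D}$ ($E{\left(D \right)} = \frac{1}{D + 7} = \frac{1}{7 + D}$)
$A{\left(1 \right)} E{\left(z \right)} G = - \frac{5}{7 - 3} \left(-2\right) = - \frac{5}{4} \left(-2\right) = \left(-5\right) \frac{1}{4} \left(-2\right) = \left(- \frac{5}{4}\right) \left(-2\right) = \frac{5}{2}$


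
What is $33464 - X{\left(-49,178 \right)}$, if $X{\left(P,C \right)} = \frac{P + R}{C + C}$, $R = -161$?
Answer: $\frac{5956697}{178} \approx 33465.0$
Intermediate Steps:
$X{\left(P,C \right)} = \frac{-161 + P}{2 C}$ ($X{\left(P,C \right)} = \frac{P - 161}{C + C} = \frac{-161 + P}{2 C}$)
$33464 - X{\left(-49,178 \right)} = 33464 - \frac{-161 - 49}{2 \cdot 178} = 33464 - \frac{1}{2} \cdot \frac{1}{178} \left(-210\right) = 33464 - - \frac{105}{178} = 33464 + \frac{105}{178} = \frac{5956697}{178}$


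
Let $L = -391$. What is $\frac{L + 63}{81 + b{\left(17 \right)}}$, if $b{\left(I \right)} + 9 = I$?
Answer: $- \frac{328}{89} \approx -3.6854$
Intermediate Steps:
$b{\left(I \right)} = -9 + I$
$\frac{L + 63}{81 + b{\left(17 \right)}} = \frac{-391 + 63}{81 + \left(-9 + 17\right)} = - \frac{328}{81 + 8} = - \frac{328}{89}$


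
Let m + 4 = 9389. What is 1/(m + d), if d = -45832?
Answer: -1/36447 ≈ -2.7437e-5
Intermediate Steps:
m = 9385 (m = -4 + 9389 = 9385)
1/(m + d) = 1/(9385 - 45832) = 1/(-36447) = -1/36447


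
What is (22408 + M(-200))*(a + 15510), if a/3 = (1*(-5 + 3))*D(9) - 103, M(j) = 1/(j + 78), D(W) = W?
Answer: 41408489925/122 ≈ 3.3941e+8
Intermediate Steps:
M(j) = 1/(78 + j)
a = -363 (a = 3*((1*(-5 + 3))*9 - 103) = 3*((1*(-2))*9 - 103) = 3*(-2*9 - 103) = 3*(-18 - 103) = 3*(-121) = -363)
(22408 + M(-200))*(a + 15510) = (22408 + 1/(78 - 200))*(-363 + 15510) = (22408 + 1/(-122))*15147 = (22408 - 1/122)*15147 = (2733775/122)*15147 = 41408489925/122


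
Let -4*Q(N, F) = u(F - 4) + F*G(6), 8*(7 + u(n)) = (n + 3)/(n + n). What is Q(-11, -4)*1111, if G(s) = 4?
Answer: 3265229/512 ≈ 6377.4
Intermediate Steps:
u(n) = -7 + (3 + n)/(16*n) (u(n) = -7 + ((n + 3)/(n + n))/8 = -7 + ((3 + n)/((2*n)))/8 = -7 + ((3 + n)*(1/(2*n)))/8 = -7 + ((3 + n)/(2*n))/8 = -7 + (3 + n)/(16*n))
Q(N, F) = -F - 3*(149 - 37*F)/(64*(-4 + F)) (Q(N, F) = -(3*(1 - 37*(F - 4))/(16*(F - 4)) + F*4)/4 = -(3*(1 - 37*(-4 + F))/(16*(-4 + F)) + 4*F)/4 = -(3*(1 + (148 - 37*F))/(16*(-4 + F)) + 4*F)/4 = -(3*(149 - 37*F)/(16*(-4 + F)) + 4*F)/4 = -(4*F + 3*(149 - 37*F)/(16*(-4 + F)))/4 = -F - 3*(149 - 37*F)/(64*(-4 + F)))
Q(-11, -4)*1111 = ((-447 - 64*(-4)**2 + 367*(-4))/(64*(-4 - 4)))*1111 = ((1/64)*(-447 - 64*16 - 1468)/(-8))*1111 = ((1/64)*(-1/8)*(-447 - 1024 - 1468))*1111 = ((1/64)*(-1/8)*(-2939))*1111 = (2939/512)*1111 = 3265229/512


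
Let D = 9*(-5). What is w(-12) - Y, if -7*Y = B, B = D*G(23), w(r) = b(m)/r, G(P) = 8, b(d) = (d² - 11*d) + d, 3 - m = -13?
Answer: -416/7 ≈ -59.429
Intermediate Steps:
m = 16 (m = 3 - 1*(-13) = 3 + 13 = 16)
b(d) = d² - 10*d
D = -45
w(r) = 96/r (w(r) = (16*(-10 + 16))/r = (16*6)/r = 96/r)
B = -360 (B = -45*8 = -360)
Y = 360/7 (Y = -⅐*(-360) = 360/7 ≈ 51.429)
w(-12) - Y = 96/(-12) - 1*360/7 = 96*(-1/12) - 360/7 = -8 - 360/7 = -416/7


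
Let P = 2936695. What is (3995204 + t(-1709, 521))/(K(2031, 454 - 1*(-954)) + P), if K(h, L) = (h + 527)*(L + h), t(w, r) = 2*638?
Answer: 57920/170053 ≈ 0.34060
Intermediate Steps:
t(w, r) = 1276
K(h, L) = (527 + h)*(L + h)
(3995204 + t(-1709, 521))/(K(2031, 454 - 1*(-954)) + P) = (3995204 + 1276)/((2031**2 + 527*(454 - 1*(-954)) + 527*2031 + (454 - 1*(-954))*2031) + 2936695) = 3996480/((4124961 + 527*(454 + 954) + 1070337 + (454 + 954)*2031) + 2936695) = 3996480/((4124961 + 527*1408 + 1070337 + 1408*2031) + 2936695) = 3996480/((4124961 + 742016 + 1070337 + 2859648) + 2936695) = 3996480/(8796962 + 2936695) = 3996480/11733657 = 3996480*(1/11733657) = 57920/170053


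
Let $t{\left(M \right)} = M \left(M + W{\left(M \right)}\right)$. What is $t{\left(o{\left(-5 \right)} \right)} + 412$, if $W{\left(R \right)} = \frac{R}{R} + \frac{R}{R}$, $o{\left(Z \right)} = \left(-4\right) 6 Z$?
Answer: $15052$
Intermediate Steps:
$o{\left(Z \right)} = - 24 Z$
$W{\left(R \right)} = 2$ ($W{\left(R \right)} = 1 + 1 = 2$)
$t{\left(M \right)} = M \left(2 + M\right)$ ($t{\left(M \right)} = M \left(M + 2\right) = M \left(2 + M\right)$)
$t{\left(o{\left(-5 \right)} \right)} + 412 = \left(-24\right) \left(-5\right) \left(2 - -120\right) + 412 = 120 \left(2 + 120\right) + 412 = 120 \cdot 122 + 412 = 14640 + 412 = 15052$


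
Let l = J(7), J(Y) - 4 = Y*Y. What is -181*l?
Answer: -9593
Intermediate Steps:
J(Y) = 4 + Y² (J(Y) = 4 + Y*Y = 4 + Y²)
l = 53 (l = 4 + 7² = 4 + 49 = 53)
-181*l = -181*53 = -9593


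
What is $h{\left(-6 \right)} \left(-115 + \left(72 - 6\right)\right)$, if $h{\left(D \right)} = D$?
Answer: $294$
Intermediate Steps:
$h{\left(-6 \right)} \left(-115 + \left(72 - 6\right)\right) = - 6 \left(-115 + \left(72 - 6\right)\right) = - 6 \left(-115 + 66\right) = \left(-6\right) \left(-49\right) = 294$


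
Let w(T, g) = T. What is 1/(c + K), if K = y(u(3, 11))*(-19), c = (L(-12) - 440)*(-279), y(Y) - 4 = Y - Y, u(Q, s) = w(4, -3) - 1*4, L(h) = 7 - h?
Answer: 1/117383 ≈ 8.5191e-6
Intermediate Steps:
u(Q, s) = 0 (u(Q, s) = 4 - 1*4 = 4 - 4 = 0)
y(Y) = 4 (y(Y) = 4 + (Y - Y) = 4 + 0 = 4)
c = 117459 (c = ((7 - 1*(-12)) - 440)*(-279) = ((7 + 12) - 440)*(-279) = (19 - 440)*(-279) = -421*(-279) = 117459)
K = -76 (K = 4*(-19) = -76)
1/(c + K) = 1/(117459 - 76) = 1/117383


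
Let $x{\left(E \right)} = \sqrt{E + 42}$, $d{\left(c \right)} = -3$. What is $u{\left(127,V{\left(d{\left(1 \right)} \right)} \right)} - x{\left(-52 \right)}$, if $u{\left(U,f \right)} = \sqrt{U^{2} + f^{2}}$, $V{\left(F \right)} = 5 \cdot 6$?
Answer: $\sqrt{17029} - i \sqrt{10} \approx 130.5 - 3.1623 i$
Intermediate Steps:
$x{\left(E \right)} = \sqrt{42 + E}$
$V{\left(F \right)} = 30$
$u{\left(127,V{\left(d{\left(1 \right)} \right)} \right)} - x{\left(-52 \right)} = \sqrt{127^{2} + 30^{2}} - \sqrt{42 - 52} = \sqrt{16129 + 900} - \sqrt{-10} = \sqrt{17029} - i \sqrt{10}$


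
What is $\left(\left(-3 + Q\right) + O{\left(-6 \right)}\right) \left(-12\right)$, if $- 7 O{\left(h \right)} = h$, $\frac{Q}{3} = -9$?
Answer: $\frac{2448}{7} \approx 349.71$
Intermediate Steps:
$Q = -27$ ($Q = 3 \left(-9\right) = -27$)
$O{\left(h \right)} = - \frac{h}{7}$
$\left(\left(-3 + Q\right) + O{\left(-6 \right)}\right) \left(-12\right) = \left(\left(-3 - 27\right) - - \frac{6}{7}\right) \left(-12\right) = \left(-30 + \frac{6}{7}\right) \left(-12\right) = \left(- \frac{204}{7}\right) \left(-12\right) = \frac{2448}{7}$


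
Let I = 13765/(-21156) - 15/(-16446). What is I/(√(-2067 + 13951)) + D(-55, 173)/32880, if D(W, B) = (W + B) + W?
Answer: 21/10960 - 37676975*√2971/344568237432 ≈ -0.0040440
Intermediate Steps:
D(W, B) = B + 2*W (D(W, B) = (B + W) + W = B + 2*W)
I = -37676975/57988596 (I = 13765*(-1/21156) - 15*(-1/16446) = -13765/21156 + 5/5482 = -37676975/57988596 ≈ -0.64973)
I/(√(-2067 + 13951)) + D(-55, 173)/32880 = -37676975/(57988596*√(-2067 + 13951)) + (173 + 2*(-55))/32880 = -37676975*√2971/5942/57988596 + (173 - 110)*(1/32880) = -37676975*√2971/5942/57988596 + 63*(1/32880) = -37676975*√2971/344568237432 + 21/10960 = 21/10960 - 37676975*√2971/344568237432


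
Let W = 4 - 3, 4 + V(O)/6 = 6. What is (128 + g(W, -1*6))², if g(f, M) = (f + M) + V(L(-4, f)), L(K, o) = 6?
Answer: 18225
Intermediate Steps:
V(O) = 12 (V(O) = -24 + 6*6 = -24 + 36 = 12)
W = 1
g(f, M) = 12 + M + f (g(f, M) = (f + M) + 12 = (M + f) + 12 = 12 + M + f)
(128 + g(W, -1*6))² = (128 + (12 - 1*6 + 1))² = (128 + (12 - 6 + 1))² = (128 + 7)² = 135² = 18225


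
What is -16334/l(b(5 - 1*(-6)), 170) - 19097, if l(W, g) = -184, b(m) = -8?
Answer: -1748757/92 ≈ -19008.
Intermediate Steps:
-16334/l(b(5 - 1*(-6)), 170) - 19097 = -16334/(-184) - 19097 = -16334*(-1/184) - 19097 = 8167/92 - 19097 = -1748757/92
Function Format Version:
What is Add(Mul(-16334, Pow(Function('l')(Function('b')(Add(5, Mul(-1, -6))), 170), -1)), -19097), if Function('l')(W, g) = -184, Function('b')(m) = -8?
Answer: Rational(-1748757, 92) ≈ -19008.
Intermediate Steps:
Add(Mul(-16334, Pow(Function('l')(Function('b')(Add(5, Mul(-1, -6))), 170), -1)), -19097) = Add(Mul(-16334, Pow(-184, -1)), -19097) = Add(Mul(-16334, Rational(-1, 184)), -19097) = Add(Rational(8167, 92), -19097) = Rational(-1748757, 92)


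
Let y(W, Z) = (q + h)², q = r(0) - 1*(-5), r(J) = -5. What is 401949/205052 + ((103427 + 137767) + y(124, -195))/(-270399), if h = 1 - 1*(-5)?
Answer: 19740637897/18481951916 ≈ 1.0681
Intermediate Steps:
q = 0 (q = -5 - 1*(-5) = -5 + 5 = 0)
h = 6 (h = 1 + 5 = 6)
y(W, Z) = 36 (y(W, Z) = (0 + 6)² = 6² = 36)
401949/205052 + ((103427 + 137767) + y(124, -195))/(-270399) = 401949/205052 + ((103427 + 137767) + 36)/(-270399) = 401949*(1/205052) + (241194 + 36)*(-1/270399) = 401949/205052 + 241230*(-1/270399) = 401949/205052 - 80410/90133 = 19740637897/18481951916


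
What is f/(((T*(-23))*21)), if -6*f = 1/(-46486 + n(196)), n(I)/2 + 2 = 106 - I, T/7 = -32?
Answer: 1/30295923840 ≈ 3.3008e-11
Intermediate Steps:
T = -224 (T = 7*(-32) = -224)
n(I) = 208 - 2*I (n(I) = -4 + 2*(106 - I) = -4 + (212 - 2*I) = 208 - 2*I)
f = 1/280020 (f = -1/(6*(-46486 + (208 - 2*196))) = -1/(6*(-46486 + (208 - 392))) = -1/(6*(-46486 - 184)) = -⅙/(-46670) = -⅙*(-1/46670) = 1/280020 ≈ 3.5712e-6)
f/(((T*(-23))*21)) = 1/(280020*((-224*(-23)*21))) = 1/(280020*((5152*21))) = (1/280020)/108192 = (1/280020)*(1/108192) = 1/30295923840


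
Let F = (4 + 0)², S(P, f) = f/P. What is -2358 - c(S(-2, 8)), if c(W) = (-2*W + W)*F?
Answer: -2422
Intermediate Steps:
F = 16 (F = 4² = 16)
c(W) = -16*W (c(W) = (-2*W + W)*16 = -W*16 = -16*W)
-2358 - c(S(-2, 8)) = -2358 - (-16)*8/(-2) = -2358 - (-16)*8*(-½) = -2358 - (-16)*(-4) = -2358 - 1*64 = -2358 - 64 = -2422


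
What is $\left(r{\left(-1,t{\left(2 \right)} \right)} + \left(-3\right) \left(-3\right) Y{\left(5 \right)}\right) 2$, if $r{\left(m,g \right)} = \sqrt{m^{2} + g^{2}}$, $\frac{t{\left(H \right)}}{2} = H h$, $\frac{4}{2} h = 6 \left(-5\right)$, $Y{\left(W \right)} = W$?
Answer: $90 + 2 \sqrt{3601} \approx 210.02$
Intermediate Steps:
$h = -15$ ($h = \frac{6 \left(-5\right)}{2} = \frac{1}{2} \left(-30\right) = -15$)
$t{\left(H \right)} = - 30 H$ ($t{\left(H \right)} = 2 H \left(-15\right) = 2 \left(- 15 H\right) = - 30 H$)
$r{\left(m,g \right)} = \sqrt{g^{2} + m^{2}}$
$\left(r{\left(-1,t{\left(2 \right)} \right)} + \left(-3\right) \left(-3\right) Y{\left(5 \right)}\right) 2 = \left(\sqrt{\left(\left(-30\right) 2\right)^{2} + \left(-1\right)^{2}} + \left(-3\right) \left(-3\right) 5\right) 2 = \left(\sqrt{\left(-60\right)^{2} + 1} + 9 \cdot 5\right) 2 = \left(\sqrt{3600 + 1} + 45\right) 2 = \left(\sqrt{3601} + 45\right) 2 = \left(45 + \sqrt{3601}\right) 2 = 90 + 2 \sqrt{3601}$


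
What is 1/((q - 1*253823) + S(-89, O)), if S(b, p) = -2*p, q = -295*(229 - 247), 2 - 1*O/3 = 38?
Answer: -1/248297 ≈ -4.0274e-6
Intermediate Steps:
O = -108 (O = 6 - 3*38 = 6 - 114 = -108)
q = 5310 (q = -295*(-18) = 5310)
1/((q - 1*253823) + S(-89, O)) = 1/((5310 - 1*253823) - 2*(-108)) = 1/((5310 - 253823) + 216) = 1/(-248513 + 216) = 1/(-248297) = -1/248297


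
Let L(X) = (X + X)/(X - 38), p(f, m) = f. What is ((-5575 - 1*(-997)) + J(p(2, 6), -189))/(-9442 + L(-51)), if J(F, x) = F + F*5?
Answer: 203187/420118 ≈ 0.48364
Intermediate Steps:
J(F, x) = 6*F (J(F, x) = F + 5*F = 6*F)
L(X) = 2*X/(-38 + X) (L(X) = (2*X)/(-38 + X) = 2*X/(-38 + X))
((-5575 - 1*(-997)) + J(p(2, 6), -189))/(-9442 + L(-51)) = ((-5575 - 1*(-997)) + 6*2)/(-9442 + 2*(-51)/(-38 - 51)) = ((-5575 + 997) + 12)/(-9442 + 2*(-51)/(-89)) = (-4578 + 12)/(-9442 + 2*(-51)*(-1/89)) = -4566/(-9442 + 102/89) = -4566/(-840236/89) = -4566*(-89/840236) = 203187/420118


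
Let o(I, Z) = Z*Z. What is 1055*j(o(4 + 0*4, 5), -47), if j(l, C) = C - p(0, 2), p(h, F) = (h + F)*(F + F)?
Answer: -58025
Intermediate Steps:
p(h, F) = 2*F*(F + h) (p(h, F) = (F + h)*(2*F) = 2*F*(F + h))
o(I, Z) = Z²
j(l, C) = -8 + C (j(l, C) = C - 2*2*(2 + 0) = C - 2*2*2 = C - 1*8 = C - 8 = -8 + C)
1055*j(o(4 + 0*4, 5), -47) = 1055*(-8 - 47) = 1055*(-55) = -58025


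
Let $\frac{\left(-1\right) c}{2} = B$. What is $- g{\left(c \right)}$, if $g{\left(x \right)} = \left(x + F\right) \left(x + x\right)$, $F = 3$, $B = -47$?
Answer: $-18236$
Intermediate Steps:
$c = 94$ ($c = \left(-2\right) \left(-47\right) = 94$)
$g{\left(x \right)} = 2 x \left(3 + x\right)$ ($g{\left(x \right)} = \left(x + 3\right) \left(x + x\right) = \left(3 + x\right) 2 x = 2 x \left(3 + x\right)$)
$- g{\left(c \right)} = - 2 \cdot 94 \left(3 + 94\right) = - 2 \cdot 94 \cdot 97 = \left(-1\right) 18236 = -18236$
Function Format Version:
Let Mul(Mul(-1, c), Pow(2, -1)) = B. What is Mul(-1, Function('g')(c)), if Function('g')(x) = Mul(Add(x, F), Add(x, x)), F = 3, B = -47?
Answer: -18236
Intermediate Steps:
c = 94 (c = Mul(-2, -47) = 94)
Function('g')(x) = Mul(2, x, Add(3, x)) (Function('g')(x) = Mul(Add(x, 3), Add(x, x)) = Mul(Add(3, x), Mul(2, x)) = Mul(2, x, Add(3, x)))
Mul(-1, Function('g')(c)) = Mul(-1, Mul(2, 94, Add(3, 94))) = Mul(-1, Mul(2, 94, 97)) = Mul(-1, 18236) = -18236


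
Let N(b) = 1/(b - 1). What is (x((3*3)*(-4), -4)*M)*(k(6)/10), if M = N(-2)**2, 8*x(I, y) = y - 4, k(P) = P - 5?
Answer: -1/90 ≈ -0.011111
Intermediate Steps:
N(b) = 1/(-1 + b)
k(P) = -5 + P
x(I, y) = -1/2 + y/8 (x(I, y) = (y - 4)/8 = (-4 + y)/8 = -1/2 + y/8)
M = 1/9 (M = (1/(-1 - 2))**2 = (1/(-3))**2 = (-1/3)**2 = 1/9 ≈ 0.11111)
(x((3*3)*(-4), -4)*M)*(k(6)/10) = ((-1/2 + (1/8)*(-4))*(1/9))*((-5 + 6)/10) = ((-1/2 - 1/2)*(1/9))*(1*(1/10)) = -1*1/9*(1/10) = -1/9*1/10 = -1/90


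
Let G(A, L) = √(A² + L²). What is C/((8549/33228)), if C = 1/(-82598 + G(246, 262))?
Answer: -228713862/4860320541313 - 5538*√32290/4860320541313 ≈ -4.7262e-5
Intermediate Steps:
C = 1/(-82598 + 2*√32290) (C = 1/(-82598 + √(246² + 262²)) = 1/(-82598 + √(60516 + 68644)) = 1/(-82598 + √129160) = 1/(-82598 + 2*√32290) ≈ -1.2160e-5)
C/((8549/33228)) = (-41299/3411150222 - √32290/3411150222)/((8549/33228)) = (-41299/3411150222 - √32290/3411150222)/((8549*(1/33228))) = (-41299/3411150222 - √32290/3411150222)/(8549/33228) = (-41299/3411150222 - √32290/3411150222)*(33228/8549) = -228713862/4860320541313 - 5538*√32290/4860320541313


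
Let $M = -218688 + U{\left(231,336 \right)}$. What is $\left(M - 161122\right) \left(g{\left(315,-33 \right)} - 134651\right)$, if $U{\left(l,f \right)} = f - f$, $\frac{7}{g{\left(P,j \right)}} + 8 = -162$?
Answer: $\frac{869410803137}{17} \approx 5.1142 \cdot 10^{10}$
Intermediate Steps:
$g{\left(P,j \right)} = - \frac{7}{170}$ ($g{\left(P,j \right)} = \frac{7}{-8 - 162} = \frac{7}{-170} = 7 \left(- \frac{1}{170}\right) = - \frac{7}{170}$)
$U{\left(l,f \right)} = 0$
$M = -218688$ ($M = -218688 + 0 = -218688$)
$\left(M - 161122\right) \left(g{\left(315,-33 \right)} - 134651\right) = \left(-218688 - 161122\right) \left(- \frac{7}{170} - 134651\right) = \left(-218688 - 161122\right) \left(- \frac{22890677}{170}\right) = \left(-379810\right) \left(- \frac{22890677}{170}\right) = \frac{869410803137}{17}$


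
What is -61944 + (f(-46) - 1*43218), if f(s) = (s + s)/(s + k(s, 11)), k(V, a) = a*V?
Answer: -630971/6 ≈ -1.0516e+5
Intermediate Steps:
k(V, a) = V*a
f(s) = 1/6 (f(s) = (s + s)/(s + s*11) = (2*s)/(s + 11*s) = (2*s)/((12*s)) = (2*s)*(1/(12*s)) = 1/6)
-61944 + (f(-46) - 1*43218) = -61944 + (1/6 - 1*43218) = -61944 + (1/6 - 43218) = -61944 - 259307/6 = -630971/6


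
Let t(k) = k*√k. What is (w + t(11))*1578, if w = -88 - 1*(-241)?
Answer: 241434 + 17358*√11 ≈ 2.9900e+5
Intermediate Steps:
w = 153 (w = -88 + 241 = 153)
t(k) = k^(3/2)
(w + t(11))*1578 = (153 + 11^(3/2))*1578 = (153 + 11*√11)*1578 = 241434 + 17358*√11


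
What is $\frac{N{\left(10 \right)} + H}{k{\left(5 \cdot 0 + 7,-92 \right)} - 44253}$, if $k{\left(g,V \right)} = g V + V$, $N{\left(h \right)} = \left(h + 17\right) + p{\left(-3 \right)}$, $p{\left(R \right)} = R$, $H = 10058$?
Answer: $- \frac{10082}{44989} \approx -0.2241$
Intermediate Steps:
$N{\left(h \right)} = 14 + h$ ($N{\left(h \right)} = \left(h + 17\right) - 3 = \left(17 + h\right) - 3 = 14 + h$)
$k{\left(g,V \right)} = V + V g$ ($k{\left(g,V \right)} = V g + V = V + V g$)
$\frac{N{\left(10 \right)} + H}{k{\left(5 \cdot 0 + 7,-92 \right)} - 44253} = \frac{\left(14 + 10\right) + 10058}{- 92 \left(1 + \left(5 \cdot 0 + 7\right)\right) - 44253} = \frac{24 + 10058}{- 92 \left(1 + \left(0 + 7\right)\right) - 44253} = \frac{10082}{- 92 \left(1 + 7\right) - 44253} = \frac{10082}{\left(-92\right) 8 - 44253} = \frac{10082}{-736 - 44253} = \frac{10082}{-44989} = 10082 \left(- \frac{1}{44989}\right) = - \frac{10082}{44989}$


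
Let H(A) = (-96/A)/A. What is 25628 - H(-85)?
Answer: 185162396/7225 ≈ 25628.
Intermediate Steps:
H(A) = -96/A²
25628 - H(-85) = 25628 - (-96)/(-85)² = 25628 - (-96)/7225 = 25628 - 1*(-96/7225) = 25628 + 96/7225 = 185162396/7225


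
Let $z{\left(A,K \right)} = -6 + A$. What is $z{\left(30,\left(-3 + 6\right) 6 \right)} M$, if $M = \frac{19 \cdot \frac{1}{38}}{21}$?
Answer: $\frac{4}{7} \approx 0.57143$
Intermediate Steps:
$M = \frac{1}{42}$ ($M = 19 \cdot \frac{1}{38} \cdot \frac{1}{21} = \frac{1}{2} \cdot \frac{1}{21} = \frac{1}{42} \approx 0.02381$)
$z{\left(30,\left(-3 + 6\right) 6 \right)} M = \left(-6 + 30\right) \frac{1}{42} = 24 \cdot \frac{1}{42} = \frac{4}{7}$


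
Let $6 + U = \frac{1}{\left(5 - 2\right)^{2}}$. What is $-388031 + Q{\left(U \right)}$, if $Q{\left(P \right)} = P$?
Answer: $- \frac{3492332}{9} \approx -3.8804 \cdot 10^{5}$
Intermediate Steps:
$U = - \frac{53}{9}$ ($U = -6 + \frac{1}{\left(5 - 2\right)^{2}} = -6 + \frac{1}{3^{2}} = -6 + \frac{1}{9} = - \frac{53}{9} \approx -5.8889$)
$-388031 + Q{\left(U \right)} = -388031 - \frac{53}{9} = - \frac{3492332}{9}$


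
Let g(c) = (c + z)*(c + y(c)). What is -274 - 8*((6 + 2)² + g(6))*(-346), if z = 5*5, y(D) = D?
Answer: 1206574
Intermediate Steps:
z = 25
g(c) = 2*c*(25 + c) (g(c) = (c + 25)*(c + c) = (25 + c)*(2*c) = 2*c*(25 + c))
-274 - 8*((6 + 2)² + g(6))*(-346) = -274 - 8*((6 + 2)² + 2*6*(25 + 6))*(-346) = -274 - 8*(8² + 2*6*31)*(-346) = -274 - 8*(64 + 372)*(-346) = -274 - 8*436*(-346) = -274 - 3488*(-346) = -274 + 1206848 = 1206574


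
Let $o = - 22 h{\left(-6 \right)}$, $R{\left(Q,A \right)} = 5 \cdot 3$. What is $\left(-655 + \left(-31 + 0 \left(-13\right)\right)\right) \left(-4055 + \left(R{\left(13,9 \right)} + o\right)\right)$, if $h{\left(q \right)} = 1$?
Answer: $2786532$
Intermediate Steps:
$R{\left(Q,A \right)} = 15$
$o = -22$ ($o = \left(-22\right) 1 = -22$)
$\left(-655 + \left(-31 + 0 \left(-13\right)\right)\right) \left(-4055 + \left(R{\left(13,9 \right)} + o\right)\right) = \left(-655 + \left(-31 + 0 \left(-13\right)\right)\right) \left(-4055 + \left(15 - 22\right)\right) = \left(-655 + \left(-31 + 0\right)\right) \left(-4055 - 7\right) = \left(-655 - 31\right) \left(-4062\right) = \left(-686\right) \left(-4062\right) = 2786532$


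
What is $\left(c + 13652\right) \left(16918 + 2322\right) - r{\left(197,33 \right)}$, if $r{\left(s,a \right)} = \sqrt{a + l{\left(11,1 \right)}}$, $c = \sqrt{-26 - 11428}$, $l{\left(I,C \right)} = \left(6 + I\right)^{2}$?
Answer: $262664480 - \sqrt{322} + 19240 i \sqrt{11454} \approx 2.6266 \cdot 10^{8} + 2.0591 \cdot 10^{6} i$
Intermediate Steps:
$c = i \sqrt{11454}$ ($c = \sqrt{-11454} = i \sqrt{11454} \approx 107.02 i$)
$r{\left(s,a \right)} = \sqrt{289 + a}$ ($r{\left(s,a \right)} = \sqrt{a + \left(6 + 11\right)^{2}} = \sqrt{a + 17^{2}} = \sqrt{a + 289} = \sqrt{289 + a}$)
$\left(c + 13652\right) \left(16918 + 2322\right) - r{\left(197,33 \right)} = \left(i \sqrt{11454} + 13652\right) \left(16918 + 2322\right) - \sqrt{289 + 33} = \left(13652 + i \sqrt{11454}\right) 19240 - \sqrt{322} = \left(262664480 + 19240 i \sqrt{11454}\right) - \sqrt{322} = 262664480 - \sqrt{322} + 19240 i \sqrt{11454}$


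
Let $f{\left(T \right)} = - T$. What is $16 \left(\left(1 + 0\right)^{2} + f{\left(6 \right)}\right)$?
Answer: $-80$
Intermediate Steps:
$16 \left(\left(1 + 0\right)^{2} + f{\left(6 \right)}\right) = 16 \left(\left(1 + 0\right)^{2} - 6\right) = 16 \left(1^{2} - 6\right) = 16 \left(1 - 6\right) = 16 \left(-5\right) = -80$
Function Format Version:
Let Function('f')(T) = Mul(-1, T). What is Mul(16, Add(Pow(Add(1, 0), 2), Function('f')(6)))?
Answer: -80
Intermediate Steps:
Mul(16, Add(Pow(Add(1, 0), 2), Function('f')(6))) = Mul(16, Add(Pow(Add(1, 0), 2), Mul(-1, 6))) = Mul(16, Add(Pow(1, 2), -6)) = Mul(16, Add(1, -6)) = Mul(16, -5) = -80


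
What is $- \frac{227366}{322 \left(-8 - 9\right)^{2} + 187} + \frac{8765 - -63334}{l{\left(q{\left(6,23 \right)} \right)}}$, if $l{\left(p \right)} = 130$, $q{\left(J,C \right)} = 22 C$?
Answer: $\frac{267732547}{484874} \approx 552.17$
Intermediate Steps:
$- \frac{227366}{322 \left(-8 - 9\right)^{2} + 187} + \frac{8765 - -63334}{l{\left(q{\left(6,23 \right)} \right)}} = - \frac{227366}{322 \left(-8 - 9\right)^{2} + 187} + \frac{8765 - -63334}{130} = - \frac{227366}{322 \left(-17\right)^{2} + 187} + \left(8765 + 63334\right) \frac{1}{130} = - \frac{227366}{322 \cdot 289 + 187} + 72099 \cdot \frac{1}{130} = - \frac{227366}{93058 + 187} + \frac{72099}{130} = - \frac{227366}{93245} + \frac{72099}{130} = \frac{267732547}{484874}$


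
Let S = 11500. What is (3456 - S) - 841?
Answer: -8885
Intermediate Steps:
(3456 - S) - 841 = (3456 - 1*11500) - 841 = (3456 - 11500) - 841 = -8044 - 841 = -8885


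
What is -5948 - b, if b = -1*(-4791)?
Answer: -10739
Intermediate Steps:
b = 4791
-5948 - b = -5948 - 1*4791 = -5948 - 4791 = -10739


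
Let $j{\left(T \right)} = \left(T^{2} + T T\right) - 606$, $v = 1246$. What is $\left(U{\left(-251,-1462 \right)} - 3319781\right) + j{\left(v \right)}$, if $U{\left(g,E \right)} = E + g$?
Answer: $-217068$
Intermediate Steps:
$j{\left(T \right)} = -606 + 2 T^{2}$ ($j{\left(T \right)} = \left(T^{2} + T^{2}\right) - 606 = 2 T^{2} - 606 = -606 + 2 T^{2}$)
$\left(U{\left(-251,-1462 \right)} - 3319781\right) + j{\left(v \right)} = \left(\left(-1462 - 251\right) - 3319781\right) - \left(606 - 2 \cdot 1246^{2}\right) = \left(-1713 - 3319781\right) + \left(-606 + 2 \cdot 1552516\right) = -3321494 + \left(-606 + 3105032\right) = -3321494 + 3104426 = -217068$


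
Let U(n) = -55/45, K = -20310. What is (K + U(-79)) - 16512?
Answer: -331409/9 ≈ -36823.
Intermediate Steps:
U(n) = -11/9 (U(n) = -55*1/45 = -11/9)
(K + U(-79)) - 16512 = (-20310 - 11/9) - 16512 = -182801/9 - 16512 = -331409/9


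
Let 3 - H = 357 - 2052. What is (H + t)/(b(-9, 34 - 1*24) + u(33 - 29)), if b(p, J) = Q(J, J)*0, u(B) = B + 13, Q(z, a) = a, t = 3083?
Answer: 4781/17 ≈ 281.24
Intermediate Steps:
H = 1698 (H = 3 - (357 - 2052) = 3 - 1*(-1695) = 3 + 1695 = 1698)
u(B) = 13 + B
b(p, J) = 0 (b(p, J) = J*0 = 0)
(H + t)/(b(-9, 34 - 1*24) + u(33 - 29)) = (1698 + 3083)/(0 + (13 + (33 - 29))) = 4781/(0 + (13 + 4)) = 4781/(0 + 17) = 4781/17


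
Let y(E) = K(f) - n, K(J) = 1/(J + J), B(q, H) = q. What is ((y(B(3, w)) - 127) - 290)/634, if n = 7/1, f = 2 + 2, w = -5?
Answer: -3391/5072 ≈ -0.66857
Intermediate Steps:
f = 4
n = 7 (n = 7*1 = 7)
K(J) = 1/(2*J)
y(E) = -55/8 (y(E) = (1/2)/4 - 1*7 = (1/2)*(1/4) - 7 = 1/8 - 7 = -55/8)
((y(B(3, w)) - 127) - 290)/634 = ((-55/8 - 127) - 290)/634 = (-1071/8 - 290)*(1/634) = -3391/8*1/634 = -3391/5072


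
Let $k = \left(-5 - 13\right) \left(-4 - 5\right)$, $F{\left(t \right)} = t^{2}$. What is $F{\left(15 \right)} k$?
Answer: $36450$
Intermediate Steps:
$k = 162$ ($k = \left(-18\right) \left(-9\right) = 162$)
$F{\left(15 \right)} k = 15^{2} \cdot 162 = 225 \cdot 162 = 36450$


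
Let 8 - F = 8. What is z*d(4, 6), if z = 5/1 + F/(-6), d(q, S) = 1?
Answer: 5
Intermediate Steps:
F = 0 (F = 8 - 1*8 = 8 - 8 = 0)
z = 5 (z = 5/1 + 0/(-6) = 5*1 + 0*(-1/6) = 5 + 0 = 5)
z*d(4, 6) = 5*1 = 5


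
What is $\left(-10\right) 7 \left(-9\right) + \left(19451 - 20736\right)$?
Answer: $-655$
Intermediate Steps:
$\left(-10\right) 7 \left(-9\right) + \left(19451 - 20736\right) = \left(-70\right) \left(-9\right) + \left(19451 - 20736\right) = 630 - 1285 = -655$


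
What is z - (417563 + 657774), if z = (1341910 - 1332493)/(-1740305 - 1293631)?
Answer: -1087501215283/1011312 ≈ -1.0753e+6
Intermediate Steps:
z = -3139/1011312 (z = 9417/(-3033936) = 9417*(-1/3033936) = -3139/1011312 ≈ -0.0031039)
z - (417563 + 657774) = -3139/1011312 - (417563 + 657774) = -3139/1011312 - 1*1075337 = -3139/1011312 - 1075337 = -1087501215283/1011312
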